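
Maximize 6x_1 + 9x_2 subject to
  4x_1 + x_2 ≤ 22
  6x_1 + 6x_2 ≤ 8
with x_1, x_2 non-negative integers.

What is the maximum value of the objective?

9

Relaxing integrality, the LP optimum is 12.00 at (x_1,x_2) = (0, 1.33), which is not an integer point.
(x_1,x_2)=(0,1): 4·0+1·1=1≤22, 6·0+6·1=6≤8, objective 9.
(x_1,x_2)=(1,0): 4·1+1·0=4≤22, 6·1+6·0=6≤8, objective 6.
(x_1,x_2)=(0,0): 4·0+1·0=0≤22, 6·0+6·0=0≤8, objective 0.
The best lattice point is (0,1), giving 9.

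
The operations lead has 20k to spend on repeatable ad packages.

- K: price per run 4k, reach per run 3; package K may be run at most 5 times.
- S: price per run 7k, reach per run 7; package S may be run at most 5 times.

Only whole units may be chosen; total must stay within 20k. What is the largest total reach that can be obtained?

S has the best ratio (7/7); taking only S gives at most 2×7 = 14 (stopped by the price limit).
Mixing does better — 1×K and 2×S: price 18 ≤ 20, reach 1·3 + 2·7 = 17.

17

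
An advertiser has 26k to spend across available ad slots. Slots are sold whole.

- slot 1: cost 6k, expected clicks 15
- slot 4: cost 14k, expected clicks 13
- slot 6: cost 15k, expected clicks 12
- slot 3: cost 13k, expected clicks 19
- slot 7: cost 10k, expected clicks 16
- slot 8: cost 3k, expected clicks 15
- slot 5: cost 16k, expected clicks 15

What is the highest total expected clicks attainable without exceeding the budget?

Allowing fractional choices, the relaxed optimum would be about 56.2, but ad slots are indivisible.
slot 1 + slot 7 + slot 8: cost 6 + 10 + 3 = 19 ≤ 26, expected clicks 15 + 16 + 15 = 46.
slot 3 + slot 7 + slot 8: cost 13 + 10 + 3 = 26 ≤ 26, expected clicks 19 + 16 + 15 = 50.
slot 1 + slot 3 + slot 8: cost 6 + 13 + 3 = 22 ≤ 26, expected clicks 15 + 19 + 15 = 49.
Best is slot 3, slot 7, and slot 8 with total expected clicks 50.

50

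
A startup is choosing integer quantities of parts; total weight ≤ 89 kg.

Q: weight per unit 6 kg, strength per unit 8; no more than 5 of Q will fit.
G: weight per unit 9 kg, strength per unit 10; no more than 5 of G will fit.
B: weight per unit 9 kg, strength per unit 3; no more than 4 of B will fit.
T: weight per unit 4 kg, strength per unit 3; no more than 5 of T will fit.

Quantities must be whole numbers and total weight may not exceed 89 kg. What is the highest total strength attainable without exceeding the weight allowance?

Take 5×Q, 5×G, and 3×T: weight 87 ≤ 89, strength 5·8 + 5·10 + 3·3 = 99.
Q has the best ratio (8/6) and is taken to its limit of 5; remaining capacity is filled optimally with the others.

99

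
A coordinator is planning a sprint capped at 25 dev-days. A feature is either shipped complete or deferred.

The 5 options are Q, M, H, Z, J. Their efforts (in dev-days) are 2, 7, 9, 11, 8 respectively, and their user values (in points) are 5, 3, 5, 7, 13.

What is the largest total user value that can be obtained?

25

Allowing fractional choices, the relaxed optimum would be about 27.2, but features are indivisible.
Q + H + J: effort 2 + 9 + 8 = 19 ≤ 25, user value 5 + 5 + 13 = 23.
Q + M + J: effort 2 + 7 + 8 = 17 ≤ 25, user value 5 + 3 + 13 = 21.
Q + Z + J: effort 2 + 11 + 8 = 21 ≤ 25, user value 5 + 7 + 13 = 25.
Best is Q, Z, and J with total user value 25.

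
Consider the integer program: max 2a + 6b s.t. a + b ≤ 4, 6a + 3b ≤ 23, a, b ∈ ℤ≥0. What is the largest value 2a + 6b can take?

(a,b)=(0,4): 1·0+1·4=4≤4, 6·0+3·4=12≤23, objective 24.
(a,b)=(1,3): 1·1+1·3=4≤4, 6·1+3·3=15≤23, objective 20.
(a,b)=(0,3): 1·0+1·3=3≤4, 6·0+3·3=9≤23, objective 18.
The best lattice point is (0,4), giving 24.

24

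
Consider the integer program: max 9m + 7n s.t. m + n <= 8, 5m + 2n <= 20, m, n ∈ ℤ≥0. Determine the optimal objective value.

58

(m,n)=(1,7): 1·1+1·7=8≤8, 5·1+2·7=19≤20, objective 58.
(m,n)=(0,8): 1·0+1·8=8≤8, 5·0+2·8=16≤20, objective 56.
(m,n)=(2,5): 1·2+1·5=7≤8, 5·2+2·5=20≤20, objective 53.
(m,n)=(1,6): 1·1+1·6=7≤8, 5·1+2·6=17≤20, objective 51.
Maximum is 58 at (m,n)=(1,7).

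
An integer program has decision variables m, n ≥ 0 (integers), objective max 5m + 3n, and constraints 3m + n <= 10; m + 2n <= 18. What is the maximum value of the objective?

27

Relaxing integrality, the LP optimum is 28.40 at (m,n) = (0.4, 8.8), which is not an integer point.
(m,n)=(0,9): 3·0+1·9=9≤10, 1·0+2·9=18≤18, objective 27.
(m,n)=(1,7): 3·1+1·7=10≤10, 1·1+2·7=15≤18, objective 26.
(m,n)=(0,8): 3·0+1·8=8≤10, 1·0+2·8=16≤18, objective 24.
No feasible integer point exceeds 27.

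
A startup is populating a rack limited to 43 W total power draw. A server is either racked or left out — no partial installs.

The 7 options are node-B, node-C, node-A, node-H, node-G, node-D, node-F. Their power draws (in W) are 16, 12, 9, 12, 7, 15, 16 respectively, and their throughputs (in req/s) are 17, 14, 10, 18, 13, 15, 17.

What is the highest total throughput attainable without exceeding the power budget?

node-A + node-H + node-G + node-D: power draw 9 + 12 + 7 + 15 = 43 ≤ 43, throughput 10 + 18 + 13 + 15 = 56.
node-C + node-A + node-H + node-G: power draw 12 + 9 + 12 + 7 = 40 ≤ 43, throughput 14 + 10 + 18 + 13 = 55.
node-C + node-A + node-G + node-D: power draw 12 + 9 + 7 + 15 = 43 ≤ 43, throughput 14 + 10 + 13 + 15 = 52.
Best is node-A, node-H, node-G, and node-D with total throughput 56.

56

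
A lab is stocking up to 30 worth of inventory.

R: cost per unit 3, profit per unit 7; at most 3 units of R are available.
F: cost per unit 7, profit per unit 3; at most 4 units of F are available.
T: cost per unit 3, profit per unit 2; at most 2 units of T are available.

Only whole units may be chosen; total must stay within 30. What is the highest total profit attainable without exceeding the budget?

R has the best ratio (7/3); taking only R gives at most 3×7 = 21 (stopped by the supply cap of 3).
Mixing does better — 3×R, 2×F, and 2×T: cost 29 ≤ 30, profit 3·7 + 2·3 + 2·2 = 31.

31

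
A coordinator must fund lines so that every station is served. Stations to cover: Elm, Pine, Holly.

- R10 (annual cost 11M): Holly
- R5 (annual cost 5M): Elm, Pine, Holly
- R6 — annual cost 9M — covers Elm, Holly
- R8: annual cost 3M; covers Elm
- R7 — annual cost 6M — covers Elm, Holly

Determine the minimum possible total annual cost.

R5 alone covers Elm, Pine, Holly — every station.
Total annual cost: 5.

5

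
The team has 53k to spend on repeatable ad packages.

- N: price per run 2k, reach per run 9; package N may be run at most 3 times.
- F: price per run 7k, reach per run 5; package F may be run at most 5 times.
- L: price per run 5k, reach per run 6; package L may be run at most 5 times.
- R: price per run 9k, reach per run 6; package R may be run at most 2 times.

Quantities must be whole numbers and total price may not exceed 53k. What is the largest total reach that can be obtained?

72

N has the best ratio (9/2); taking only N gives at most 3×9 = 27 (stopped by the supply cap of 3).
Mixing does better — 3×N, 3×F, and 5×L: price 52 ≤ 53, reach 3·9 + 3·5 + 5·6 = 72.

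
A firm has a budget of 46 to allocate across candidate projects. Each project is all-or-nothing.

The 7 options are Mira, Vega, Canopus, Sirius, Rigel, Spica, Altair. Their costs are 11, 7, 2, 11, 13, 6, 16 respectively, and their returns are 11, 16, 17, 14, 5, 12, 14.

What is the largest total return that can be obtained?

73

Allowing fractional choices, the relaxed optimum would be about 77.9, but projects are indivisible.
Mira + Vega + Canopus + Spica + Altair: cost 11 + 7 + 2 + 6 + 16 = 42 ≤ 46, return 11 + 16 + 17 + 12 + 14 = 70.
Vega + Canopus + Sirius + Spica + Altair: cost 7 + 2 + 11 + 6 + 16 = 42 ≤ 46, return 16 + 17 + 14 + 12 + 14 = 73.
Mira + Vega + Canopus + Sirius + Spica: cost 11 + 7 + 2 + 11 + 6 = 37 ≤ 46, return 11 + 16 + 17 + 14 + 12 = 70.
Best is Vega, Canopus, Sirius, Spica, and Altair with total return 73.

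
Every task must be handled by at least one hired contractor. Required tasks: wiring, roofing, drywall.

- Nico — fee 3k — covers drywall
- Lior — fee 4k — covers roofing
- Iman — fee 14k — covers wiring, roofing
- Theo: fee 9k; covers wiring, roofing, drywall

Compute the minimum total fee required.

Theo alone covers wiring, roofing, drywall — every task.
Total fee: 9.

9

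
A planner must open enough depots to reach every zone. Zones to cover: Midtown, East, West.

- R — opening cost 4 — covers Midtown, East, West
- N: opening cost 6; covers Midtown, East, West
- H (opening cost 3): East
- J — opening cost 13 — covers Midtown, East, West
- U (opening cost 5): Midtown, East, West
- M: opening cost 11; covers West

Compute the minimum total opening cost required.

4

R alone covers Midtown, East, West — every zone.
Total opening cost: 4.
No cover costs less than 4.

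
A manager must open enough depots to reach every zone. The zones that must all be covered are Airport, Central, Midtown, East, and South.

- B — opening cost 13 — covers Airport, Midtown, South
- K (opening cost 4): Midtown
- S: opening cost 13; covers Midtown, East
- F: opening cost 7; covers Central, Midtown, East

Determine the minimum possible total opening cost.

20

This is a weighted set-cover instance.
Choose B and F: together they cover Airport, Central, Midtown, East, South — every zone.
Total opening cost: 13 + 7 = 20.
No cover costs less than 20.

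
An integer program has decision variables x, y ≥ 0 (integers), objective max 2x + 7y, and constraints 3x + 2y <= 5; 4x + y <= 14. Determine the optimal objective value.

The continuous relaxation peaks at (0, 2.5) with value 17.50; rounding to a feasible lattice point costs some objective.
(x,y)=(0,2): 3·0+2·2=4≤5, 4·0+1·2=2≤14, objective 14.
(x,y)=(1,1): 3·1+2·1=5≤5, 4·1+1·1=5≤14, objective 9.
The best lattice point is (0,2), giving 14.

14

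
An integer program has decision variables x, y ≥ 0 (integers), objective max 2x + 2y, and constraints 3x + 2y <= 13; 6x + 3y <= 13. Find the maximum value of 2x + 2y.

8

The continuous relaxation peaks at (0, 4.33) with value 8.67; rounding to a feasible lattice point costs some objective.
(x,y)=(0,4): 3·0+2·4=8≤13, 6·0+3·4=12≤13, objective 8.
(x,y)=(0,3): 3·0+2·3=6≤13, 6·0+3·3=9≤13, objective 6.
No feasible integer point exceeds 8.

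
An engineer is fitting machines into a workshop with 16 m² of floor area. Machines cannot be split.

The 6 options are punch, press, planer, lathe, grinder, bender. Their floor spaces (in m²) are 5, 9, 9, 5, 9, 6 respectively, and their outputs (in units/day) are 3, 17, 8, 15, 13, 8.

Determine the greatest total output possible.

32

This is a 0-1 knapsack instance.
Allowing fractional choices, the relaxed optimum would be about 34.9, but machines are indivisible.
press + lathe: floor space 9 + 5 = 14 ≤ 16, output 17 + 15 = 32.
lathe + grinder: floor space 5 + 9 = 14 ≤ 16, output 15 + 13 = 28.
punch + lathe + bender: floor space 5 + 5 + 6 = 16 ≤ 16, output 3 + 15 + 8 = 26.
Best is press and lathe with total output 32.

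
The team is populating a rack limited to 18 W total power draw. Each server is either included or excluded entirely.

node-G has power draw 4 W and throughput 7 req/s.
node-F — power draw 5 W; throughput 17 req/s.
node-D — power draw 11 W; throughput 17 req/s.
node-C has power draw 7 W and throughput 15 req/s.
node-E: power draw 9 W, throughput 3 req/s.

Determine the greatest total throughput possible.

39

Take node-G, node-F, and node-C: power draw 4 + 5 + 7 = 16 ≤ 18, throughput 7 + 17 + 15 = 39.
No other feasible combination does better.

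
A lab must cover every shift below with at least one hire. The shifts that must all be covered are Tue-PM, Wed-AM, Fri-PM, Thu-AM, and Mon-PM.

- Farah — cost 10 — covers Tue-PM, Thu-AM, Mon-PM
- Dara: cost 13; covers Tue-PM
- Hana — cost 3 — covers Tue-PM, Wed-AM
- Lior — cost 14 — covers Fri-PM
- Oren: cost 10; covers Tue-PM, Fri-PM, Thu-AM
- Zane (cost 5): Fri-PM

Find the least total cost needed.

18

Choose Farah, Hana, and Zane: together they cover Tue-PM, Wed-AM, Fri-PM, Thu-AM, Mon-PM — every shift.
Total cost: 10 + 3 + 5 = 18.
No cover costs less than 18.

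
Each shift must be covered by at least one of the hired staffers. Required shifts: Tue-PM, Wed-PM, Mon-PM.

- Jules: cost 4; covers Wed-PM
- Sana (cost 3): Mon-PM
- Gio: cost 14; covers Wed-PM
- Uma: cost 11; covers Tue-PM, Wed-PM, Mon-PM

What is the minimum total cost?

The greedy cost-per-new-shift heuristic would pick Sana, Jules, and Uma for 18, but a cheaper cover exists.
Uma alone covers Tue-PM, Wed-PM, Mon-PM — every shift.
Total cost: 11.
No cover costs less than 11.

11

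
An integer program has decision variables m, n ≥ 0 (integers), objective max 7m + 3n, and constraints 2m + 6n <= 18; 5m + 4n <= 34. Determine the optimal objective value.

45

The continuous relaxation peaks at (6.8, 0) with value 47.60; rounding to a feasible lattice point costs some objective.
(m,n)=(6,1): 2·6+6·1=18≤18, 5·6+4·1=34≤34, objective 45.
(m,n)=(6,0): 2·6+6·0=12≤18, 5·6+4·0=30≤34, objective 42.
(m,n)=(5,1): 2·5+6·1=16≤18, 5·5+4·1=29≤34, objective 38.
(m,n)=(5,0): 2·5+6·0=10≤18, 5·5+4·0=25≤34, objective 35.
No feasible integer point exceeds 45.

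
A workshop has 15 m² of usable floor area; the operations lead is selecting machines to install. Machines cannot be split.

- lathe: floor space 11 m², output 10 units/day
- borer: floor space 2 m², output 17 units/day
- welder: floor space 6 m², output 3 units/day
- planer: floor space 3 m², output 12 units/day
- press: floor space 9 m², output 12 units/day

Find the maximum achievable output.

41

Allowing fractional choices, the relaxed optimum would be about 41.9, but machines are indivisible.
borer + welder + planer: floor space 2 + 6 + 3 = 11 ≤ 15, output 17 + 3 + 12 = 32.
borer + planer: floor space 2 + 3 = 5 ≤ 15, output 17 + 12 = 29.
borer + planer + press: floor space 2 + 3 + 9 = 14 ≤ 15, output 17 + 12 + 12 = 41.
Best is borer, planer, and press with total output 41.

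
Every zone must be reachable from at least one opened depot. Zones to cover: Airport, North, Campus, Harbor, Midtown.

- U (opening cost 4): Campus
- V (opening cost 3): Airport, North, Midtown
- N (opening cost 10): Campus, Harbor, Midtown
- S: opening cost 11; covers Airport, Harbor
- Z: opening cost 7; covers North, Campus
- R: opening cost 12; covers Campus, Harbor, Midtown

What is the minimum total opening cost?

13

The greedy cost-per-new-zone heuristic would pick V, U, and N for 17, but a cheaper cover exists.
Choose V and N: together they cover Airport, North, Campus, Harbor, Midtown — every zone.
Total opening cost: 3 + 10 = 13.
No cover costs less than 13.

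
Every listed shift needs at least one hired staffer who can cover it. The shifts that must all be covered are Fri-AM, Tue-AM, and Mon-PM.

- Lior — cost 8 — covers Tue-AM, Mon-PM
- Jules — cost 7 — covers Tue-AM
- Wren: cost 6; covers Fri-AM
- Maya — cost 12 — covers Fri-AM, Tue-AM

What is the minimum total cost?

This is an integer covering problem.
Choose Lior and Wren: together they cover Fri-AM, Tue-AM, Mon-PM — every shift.
Total cost: 8 + 6 = 14.
No cover costs less than 14.

14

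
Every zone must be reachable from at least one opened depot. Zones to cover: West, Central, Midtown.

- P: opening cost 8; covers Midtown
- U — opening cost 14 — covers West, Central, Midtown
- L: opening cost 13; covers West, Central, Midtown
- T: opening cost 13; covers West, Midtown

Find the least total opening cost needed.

13

L alone covers West, Central, Midtown — every zone.
Total opening cost: 13.
No cover costs less than 13.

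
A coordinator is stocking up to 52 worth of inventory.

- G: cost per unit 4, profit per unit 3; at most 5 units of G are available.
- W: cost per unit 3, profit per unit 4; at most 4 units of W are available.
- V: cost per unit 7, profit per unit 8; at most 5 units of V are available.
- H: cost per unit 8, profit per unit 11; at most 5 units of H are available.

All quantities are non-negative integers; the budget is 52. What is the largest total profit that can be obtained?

H has the best ratio (11/8); taking only H gives at most 5×11 = 55 (stopped by the supply cap of 5).
Mixing does better — 4×W and 5×H: cost 52 ≤ 52, profit 4·4 + 5·11 = 71.

71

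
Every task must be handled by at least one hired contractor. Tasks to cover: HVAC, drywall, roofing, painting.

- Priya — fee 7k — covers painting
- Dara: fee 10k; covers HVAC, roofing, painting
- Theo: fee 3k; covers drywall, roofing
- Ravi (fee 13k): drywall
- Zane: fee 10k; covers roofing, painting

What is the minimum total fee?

Choose Dara and Theo: together they cover HVAC, drywall, roofing, painting — every task.
Total fee: 10 + 3 = 13.
No cover costs less than 13.

13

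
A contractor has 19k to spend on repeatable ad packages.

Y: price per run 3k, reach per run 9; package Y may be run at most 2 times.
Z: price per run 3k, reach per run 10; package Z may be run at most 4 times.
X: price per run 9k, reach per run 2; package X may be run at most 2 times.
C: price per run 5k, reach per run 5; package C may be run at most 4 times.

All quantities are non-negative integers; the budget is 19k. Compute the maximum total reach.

58

Take 2×Y and 4×Z: price 18 ≤ 19, reach 2·9 + 4·10 = 58.
Z has the best ratio (10/3) and is taken to its limit of 4; remaining capacity is filled optimally with the others.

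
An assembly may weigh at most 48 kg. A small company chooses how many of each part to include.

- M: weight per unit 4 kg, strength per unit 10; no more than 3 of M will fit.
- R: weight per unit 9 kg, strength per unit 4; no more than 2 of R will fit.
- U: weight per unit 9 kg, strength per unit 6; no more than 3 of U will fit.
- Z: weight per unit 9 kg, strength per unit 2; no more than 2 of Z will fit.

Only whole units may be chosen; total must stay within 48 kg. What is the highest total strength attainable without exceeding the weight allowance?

52

M has the best ratio (10/4); taking only M gives at most 3×10 = 30 (stopped by the supply cap of 3).
Mixing does better — 3×M, 1×R, and 3×U: weight 48 ≤ 48, strength 3·10 + 1·4 + 3·6 = 52.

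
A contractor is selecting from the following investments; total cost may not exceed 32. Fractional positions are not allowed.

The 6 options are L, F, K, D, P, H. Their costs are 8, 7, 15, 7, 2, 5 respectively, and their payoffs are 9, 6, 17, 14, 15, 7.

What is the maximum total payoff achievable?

55

Take L, K, D, and P: cost 8 + 15 + 7 + 2 = 32 ≤ 32, payoff 9 + 17 + 14 + 15 = 55.
No other feasible combination does better.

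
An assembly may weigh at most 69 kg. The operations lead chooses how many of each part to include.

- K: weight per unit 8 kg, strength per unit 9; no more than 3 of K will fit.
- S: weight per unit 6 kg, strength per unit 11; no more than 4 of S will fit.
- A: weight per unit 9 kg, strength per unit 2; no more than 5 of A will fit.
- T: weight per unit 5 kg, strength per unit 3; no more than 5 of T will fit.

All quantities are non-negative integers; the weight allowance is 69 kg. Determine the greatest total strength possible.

This is a bounded integer knapsack.
S has the best ratio (11/6); taking only S gives at most 4×11 = 44 (stopped by the supply cap of 4).
Mixing does better — 3×K, 4×S, and 4×T: weight 68 ≤ 69, strength 3·9 + 4·11 + 4·3 = 83.

83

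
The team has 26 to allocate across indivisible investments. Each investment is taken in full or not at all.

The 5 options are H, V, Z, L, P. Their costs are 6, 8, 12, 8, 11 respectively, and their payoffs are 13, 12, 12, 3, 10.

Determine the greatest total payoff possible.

This is an integer program with binary decision variables.
H + V + Z: cost 6 + 8 + 12 = 26 ≤ 26, payoff 13 + 12 + 12 = 37.
H + V + L: cost 6 + 8 + 8 = 22 ≤ 26, payoff 13 + 12 + 3 = 28.
H + V + P: cost 6 + 8 + 11 = 25 ≤ 26, payoff 13 + 12 + 10 = 35.
Best is H, V, and Z with total payoff 37.

37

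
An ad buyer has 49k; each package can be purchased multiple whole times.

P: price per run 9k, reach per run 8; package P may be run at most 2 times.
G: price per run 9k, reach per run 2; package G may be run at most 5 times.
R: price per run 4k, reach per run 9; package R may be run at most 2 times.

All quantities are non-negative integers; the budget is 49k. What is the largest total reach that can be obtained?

This is a bounded integer knapsack.
2×P, 2×G, and 2×R: price 44 ≤ 49, reach 2·8 + 2·2 + 2·9 = 38.
2×P, 1×G, and 2×R: price 35 ≤ 49, reach 2·8 + 1·2 + 2·9 = 36.
Best is 38.

38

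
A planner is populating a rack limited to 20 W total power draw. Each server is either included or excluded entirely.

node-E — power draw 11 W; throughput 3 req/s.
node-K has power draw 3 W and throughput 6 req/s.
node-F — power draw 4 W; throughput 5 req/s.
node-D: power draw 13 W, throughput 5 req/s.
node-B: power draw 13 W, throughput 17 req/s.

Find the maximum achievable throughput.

28

This is a 0-1 knapsack instance.
Take node-K, node-F, and node-B: power draw 3 + 4 + 13 = 20 ≤ 20, throughput 6 + 5 + 17 = 28.
No other feasible combination does better.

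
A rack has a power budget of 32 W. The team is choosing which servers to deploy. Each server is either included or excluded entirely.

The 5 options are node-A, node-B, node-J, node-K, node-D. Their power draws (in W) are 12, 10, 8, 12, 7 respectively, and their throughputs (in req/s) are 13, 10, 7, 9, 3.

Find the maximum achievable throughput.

30

Allowing fractional choices, the relaxed optimum would be about 31.5, but servers are indivisible.
node-A + node-B + node-D: power draw 12 + 10 + 7 = 29 ≤ 32, throughput 13 + 10 + 3 = 26.
node-A + node-B + node-J: power draw 12 + 10 + 8 = 30 ≤ 32, throughput 13 + 10 + 7 = 30.
node-A + node-J + node-K: power draw 12 + 8 + 12 = 32 ≤ 32, throughput 13 + 7 + 9 = 29.
Best is node-A, node-B, and node-J with total throughput 30.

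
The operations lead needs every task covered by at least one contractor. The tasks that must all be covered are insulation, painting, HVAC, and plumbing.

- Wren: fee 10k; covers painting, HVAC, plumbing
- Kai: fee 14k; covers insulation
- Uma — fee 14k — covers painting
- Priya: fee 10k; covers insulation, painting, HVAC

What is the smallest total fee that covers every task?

This is an integer covering problem.
Choose Wren and Priya: together they cover insulation, painting, HVAC, plumbing — every task.
Total fee: 10 + 10 = 20.
No cover costs less than 20.

20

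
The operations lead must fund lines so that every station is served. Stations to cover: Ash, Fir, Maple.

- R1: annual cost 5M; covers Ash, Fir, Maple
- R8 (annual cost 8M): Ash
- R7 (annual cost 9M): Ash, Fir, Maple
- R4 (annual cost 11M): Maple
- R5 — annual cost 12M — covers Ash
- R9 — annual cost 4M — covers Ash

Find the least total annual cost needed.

R1 alone covers Ash, Fir, Maple — every station.
Total annual cost: 5.
No cover costs less than 5.

5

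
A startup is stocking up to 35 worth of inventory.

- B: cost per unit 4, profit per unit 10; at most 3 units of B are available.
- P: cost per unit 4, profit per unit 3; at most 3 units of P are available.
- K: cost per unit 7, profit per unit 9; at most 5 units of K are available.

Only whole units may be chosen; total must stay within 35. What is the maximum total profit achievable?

B has the best ratio (10/4); taking only B gives at most 3×10 = 30 (stopped by the supply cap of 3).
Mixing does better — 3×B and 3×K: cost 33 ≤ 35, profit 3·10 + 3·9 = 57.

57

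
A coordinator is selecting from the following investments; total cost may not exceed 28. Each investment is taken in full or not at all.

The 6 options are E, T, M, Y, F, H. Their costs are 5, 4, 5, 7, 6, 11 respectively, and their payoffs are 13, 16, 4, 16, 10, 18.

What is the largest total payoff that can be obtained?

63

This is an integer program with binary decision variables.
Allowing fractional choices, the relaxed optimum would be about 64.8, but investments are indivisible.
E + T + Y + H: cost 5 + 4 + 7 + 11 = 27 ≤ 28, payoff 13 + 16 + 16 + 18 = 63.
T + Y + F + H: cost 4 + 7 + 6 + 11 = 28 ≤ 28, payoff 16 + 16 + 10 + 18 = 60.
Best is E, T, Y, and H with total payoff 63.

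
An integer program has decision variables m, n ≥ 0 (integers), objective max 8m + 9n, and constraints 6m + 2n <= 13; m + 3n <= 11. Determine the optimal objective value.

35

The continuous relaxation peaks at (1.06, 3.31) with value 38.31; rounding to a feasible lattice point costs some objective.
(m,n)=(1,3): 6·1+2·3=12≤13, 1·1+3·3=10≤11, objective 35.
(m,n)=(0,3): 6·0+2·3=6≤13, 1·0+3·3=9≤11, objective 27.
(m,n)=(1,2): 6·1+2·2=10≤13, 1·1+3·2=7≤11, objective 26.
Maximum is 35 at (m,n)=(1,3).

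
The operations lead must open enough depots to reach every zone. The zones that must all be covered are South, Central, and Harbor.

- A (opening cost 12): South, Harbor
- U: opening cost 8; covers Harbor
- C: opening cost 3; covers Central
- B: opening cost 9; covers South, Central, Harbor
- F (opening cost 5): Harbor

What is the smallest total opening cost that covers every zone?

9

This is an integer covering problem.
B alone covers South, Central, Harbor — every zone.
Total opening cost: 9.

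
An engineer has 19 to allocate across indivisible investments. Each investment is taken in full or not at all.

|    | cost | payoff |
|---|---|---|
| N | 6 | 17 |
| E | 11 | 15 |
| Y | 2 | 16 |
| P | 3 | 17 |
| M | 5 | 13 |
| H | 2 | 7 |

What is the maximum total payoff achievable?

70

Treat it as a binary knapsack problem.
Take N, Y, P, M, and H: cost 6 + 2 + 3 + 5 + 2 = 18 ≤ 19, payoff 17 + 16 + 17 + 13 + 7 = 70.
No other feasible combination does better.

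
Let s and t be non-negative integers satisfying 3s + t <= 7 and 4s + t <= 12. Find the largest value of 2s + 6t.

42

(s,t)=(0,7): 3·0+1·7=7≤7, 4·0+1·7=7≤12, objective 42.
(s,t)=(0,6): 3·0+1·6=6≤7, 4·0+1·6=6≤12, objective 36.
Maximum is 42 at (s,t)=(0,7).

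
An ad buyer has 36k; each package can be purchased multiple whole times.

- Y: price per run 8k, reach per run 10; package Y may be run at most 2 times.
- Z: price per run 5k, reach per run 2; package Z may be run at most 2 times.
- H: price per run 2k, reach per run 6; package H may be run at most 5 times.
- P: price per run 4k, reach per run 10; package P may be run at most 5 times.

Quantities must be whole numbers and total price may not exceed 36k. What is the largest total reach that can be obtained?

Take 1×Y, 4×H, and 5×P: price 36 ≤ 36, reach 1·10 + 4·6 + 5·10 = 84.
No other integer combination yields more.

84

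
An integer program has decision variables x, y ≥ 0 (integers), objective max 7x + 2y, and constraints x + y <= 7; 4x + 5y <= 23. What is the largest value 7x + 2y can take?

35

(x,y)=(5,0) is feasible, giving 35.
(x,y)=(4,1) is feasible, giving 30.
(x,y)=(4,0) is feasible, giving 28.
The best lattice point is (5,0), giving 35.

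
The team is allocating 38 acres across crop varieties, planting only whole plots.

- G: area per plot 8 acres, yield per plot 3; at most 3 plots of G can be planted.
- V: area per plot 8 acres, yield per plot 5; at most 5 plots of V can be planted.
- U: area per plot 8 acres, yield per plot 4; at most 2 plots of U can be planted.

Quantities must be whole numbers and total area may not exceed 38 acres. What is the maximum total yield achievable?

20

4×V: area 32 ≤ 38, yield 4·5 = 20.
3×V and 1×U: area 32 ≤ 38, yield 3·5 + 1·4 = 19.
Best is 20.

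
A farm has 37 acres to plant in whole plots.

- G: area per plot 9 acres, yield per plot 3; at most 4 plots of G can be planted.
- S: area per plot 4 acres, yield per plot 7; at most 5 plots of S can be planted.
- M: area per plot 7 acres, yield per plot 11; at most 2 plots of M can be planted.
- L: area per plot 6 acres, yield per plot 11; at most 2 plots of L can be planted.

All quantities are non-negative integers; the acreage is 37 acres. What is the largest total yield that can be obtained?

61

4×S, 1×M, and 2×L: area 35 ≤ 37, yield 4·7 + 1·11 + 2·11 = 61.
4×S, 2×M, and 1×L: area 36 ≤ 37, yield 4·7 + 2·11 + 1·11 = 61.
Best is 61.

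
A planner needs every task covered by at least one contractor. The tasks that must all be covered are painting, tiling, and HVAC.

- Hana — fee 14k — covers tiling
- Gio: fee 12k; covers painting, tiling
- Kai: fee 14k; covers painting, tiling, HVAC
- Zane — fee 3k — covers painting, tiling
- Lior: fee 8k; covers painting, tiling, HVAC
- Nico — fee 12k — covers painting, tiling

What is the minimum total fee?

The greedy cost-per-new-task heuristic would pick Zane and Lior for 11, but a cheaper cover exists.
Lior alone covers painting, tiling, HVAC — every task.
Total fee: 8.
No cover costs less than 8.

8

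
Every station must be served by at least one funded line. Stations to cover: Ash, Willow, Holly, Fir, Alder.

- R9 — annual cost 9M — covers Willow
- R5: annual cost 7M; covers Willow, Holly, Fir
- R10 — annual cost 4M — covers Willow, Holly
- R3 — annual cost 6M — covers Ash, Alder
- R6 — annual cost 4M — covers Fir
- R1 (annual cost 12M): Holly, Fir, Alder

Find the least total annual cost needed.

13

The greedy cost-per-new-station heuristic would pick R10, R3, and R6 for 14, but a cheaper cover exists.
Choose R5 and R3: together they cover Ash, Willow, Holly, Fir, Alder — every station.
Total annual cost: 7 + 6 = 13.
No cover costs less than 13.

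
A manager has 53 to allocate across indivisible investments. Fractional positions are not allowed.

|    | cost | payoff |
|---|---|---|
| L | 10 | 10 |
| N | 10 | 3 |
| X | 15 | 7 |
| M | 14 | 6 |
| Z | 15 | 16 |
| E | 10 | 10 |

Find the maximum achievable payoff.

L + N + Z + E: cost 10 + 10 + 15 + 10 = 45 ≤ 53, payoff 10 + 3 + 16 + 10 = 39.
L + M + Z + E: cost 10 + 14 + 15 + 10 = 49 ≤ 53, payoff 10 + 6 + 16 + 10 = 42.
L + X + Z + E: cost 10 + 15 + 15 + 10 = 50 ≤ 53, payoff 10 + 7 + 16 + 10 = 43.
Best is L, X, Z, and E with total payoff 43.

43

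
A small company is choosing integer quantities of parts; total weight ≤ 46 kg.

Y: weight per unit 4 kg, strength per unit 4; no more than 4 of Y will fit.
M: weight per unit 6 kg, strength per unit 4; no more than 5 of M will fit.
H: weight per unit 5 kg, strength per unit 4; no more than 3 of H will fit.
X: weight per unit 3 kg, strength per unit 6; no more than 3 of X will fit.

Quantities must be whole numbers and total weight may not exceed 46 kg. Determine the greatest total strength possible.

Take 4×Y, 1×M, 3×H, and 3×X: weight 46 ≤ 46, strength 4·4 + 1·4 + 3·4 + 3·6 = 50.
X has the best ratio (6/3) and is taken to its limit of 3; remaining capacity is filled optimally with the others.

50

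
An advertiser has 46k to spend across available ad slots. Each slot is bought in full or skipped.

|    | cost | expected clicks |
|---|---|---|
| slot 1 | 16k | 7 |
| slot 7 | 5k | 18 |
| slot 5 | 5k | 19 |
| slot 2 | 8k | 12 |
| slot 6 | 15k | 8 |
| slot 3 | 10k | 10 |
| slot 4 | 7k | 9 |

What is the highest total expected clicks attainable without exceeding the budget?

Allowing fractional choices, the relaxed optimum would be about 73.9, but ad slots are indivisible.
slot 7 + slot 5 + slot 2 + slot 6 + slot 3: cost 5 + 5 + 8 + 15 + 10 = 43 ≤ 46, expected clicks 18 + 19 + 12 + 8 + 10 = 67.
slot 7 + slot 5 + slot 2 + slot 3 + slot 4: cost 5 + 5 + 8 + 10 + 7 = 35 ≤ 46, expected clicks 18 + 19 + 12 + 10 + 9 = 68.
slot 7 + slot 5 + slot 2 + slot 6 + slot 4: cost 5 + 5 + 8 + 15 + 7 = 40 ≤ 46, expected clicks 18 + 19 + 12 + 8 + 9 = 66.
Best is slot 7, slot 5, slot 2, slot 3, and slot 4 with total expected clicks 68.

68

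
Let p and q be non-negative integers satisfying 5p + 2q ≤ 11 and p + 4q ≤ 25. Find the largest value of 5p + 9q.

The continuous relaxation peaks at (0, 5.5) with value 49.50; rounding to a feasible lattice point costs some objective.
(p,q)=(0,5): 5·0+2·5=10≤11, 1·0+4·5=20≤25, objective 45.
(p,q)=(0,4): 5·0+2·4=8≤11, 1·0+4·4=16≤25, objective 36.
The best lattice point is (0,5), giving 45.

45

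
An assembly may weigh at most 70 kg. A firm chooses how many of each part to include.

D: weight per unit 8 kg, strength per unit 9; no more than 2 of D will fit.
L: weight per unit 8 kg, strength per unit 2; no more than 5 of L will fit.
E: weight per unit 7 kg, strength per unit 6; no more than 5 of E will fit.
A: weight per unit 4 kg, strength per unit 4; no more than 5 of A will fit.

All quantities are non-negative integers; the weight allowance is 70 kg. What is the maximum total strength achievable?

64

2×D, 4×E, and 5×A: weight 64 ≤ 70, strength 2·9 + 4·6 + 5·4 = 62.
2×D, 5×E, and 4×A: weight 67 ≤ 70, strength 2·9 + 5·6 + 4·4 = 64.
Best is 64.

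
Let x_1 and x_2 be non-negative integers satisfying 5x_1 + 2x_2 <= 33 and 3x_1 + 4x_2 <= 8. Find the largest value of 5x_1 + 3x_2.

Relaxing integrality, the LP optimum is 13.33 at (x_1,x_2) = (2.67, 0), which is not an integer point.
(x_1,x_2)=(2,0): 5·2+2·0=10≤33, 3·2+4·0=6≤8, objective 10.
(x_1,x_2)=(1,1): 5·1+2·1=7≤33, 3·1+4·1=7≤8, objective 8.
(x_1,x_2)=(1,0): 5·1+2·0=5≤33, 3·1+4·0=3≤8, objective 5.
The best lattice point is (2,0), giving 10.

10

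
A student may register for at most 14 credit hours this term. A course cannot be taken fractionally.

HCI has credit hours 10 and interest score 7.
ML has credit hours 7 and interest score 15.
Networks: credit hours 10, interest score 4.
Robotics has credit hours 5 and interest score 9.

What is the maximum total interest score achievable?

24

ML: credit hours 7 ≤ 14, interest score 15.
Robotics: credit hours 5 ≤ 14, interest score 9.
ML + Robotics: credit hours 7 + 5 = 12 ≤ 14, interest score 15 + 9 = 24.
Best is ML and Robotics with total interest score 24.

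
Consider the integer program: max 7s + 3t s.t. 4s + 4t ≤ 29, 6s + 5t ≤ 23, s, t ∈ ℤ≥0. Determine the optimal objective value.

(s,t)=(3,1): 4·3+4·1=16≤29, 6·3+5·1=23≤23, objective 24.
(s,t)=(3,0): 4·3+4·0=12≤29, 6·3+5·0=18≤23, objective 21.
(s,t)=(2,2): 4·2+4·2=16≤29, 6·2+5·2=22≤23, objective 20.
Maximum is 24 at (s,t)=(3,1).

24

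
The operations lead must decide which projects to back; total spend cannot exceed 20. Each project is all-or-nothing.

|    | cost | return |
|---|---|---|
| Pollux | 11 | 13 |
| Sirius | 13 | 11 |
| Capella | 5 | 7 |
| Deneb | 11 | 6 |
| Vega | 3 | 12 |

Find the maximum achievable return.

32

Pollux + Capella + Vega: cost 11 + 5 + 3 = 19 ≤ 20, return 13 + 7 + 12 = 32.
Pollux + Vega: cost 11 + 3 = 14 ≤ 20, return 13 + 12 = 25.
Capella + Deneb + Vega: cost 5 + 11 + 3 = 19 ≤ 20, return 7 + 6 + 12 = 25.
Best is Pollux, Capella, and Vega with total return 32.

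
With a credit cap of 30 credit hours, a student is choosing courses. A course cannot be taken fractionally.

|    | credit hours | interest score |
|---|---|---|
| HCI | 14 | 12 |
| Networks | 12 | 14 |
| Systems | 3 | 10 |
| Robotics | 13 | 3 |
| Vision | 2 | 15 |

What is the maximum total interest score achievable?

42

This is a 0-1 knapsack instance.
Allowing fractional choices, the relaxed optimum would be about 50.1, but courses are indivisible.
Networks + Systems + Robotics + Vision: credit hours 12 + 3 + 13 + 2 = 30 ≤ 30, interest score 14 + 10 + 3 + 15 = 42.
HCI + Networks + Vision: credit hours 14 + 12 + 2 = 28 ≤ 30, interest score 12 + 14 + 15 = 41.
Best is Networks, Systems, Robotics, and Vision with total interest score 42.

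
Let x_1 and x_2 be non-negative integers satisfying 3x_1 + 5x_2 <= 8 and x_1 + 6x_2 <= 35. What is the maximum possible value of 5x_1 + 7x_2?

The continuous relaxation peaks at (2.67, 0) with value 13.33; rounding to a feasible lattice point costs some objective.
(x_1,x_2)=(1,1): 3·1+5·1=8≤8, 1·1+6·1=7≤35, objective 12.
(x_1,x_2)=(2,0): 3·2+5·0=6≤8, 1·2+6·0=2≤35, objective 10.
(x_1,x_2)=(0,1): 3·0+5·1=5≤8, 1·0+6·1=6≤35, objective 7.
(x_1,x_2)=(1,0): 3·1+5·0=3≤8, 1·1+6·0=1≤35, objective 5.
The best lattice point is (1,1), giving 12.

12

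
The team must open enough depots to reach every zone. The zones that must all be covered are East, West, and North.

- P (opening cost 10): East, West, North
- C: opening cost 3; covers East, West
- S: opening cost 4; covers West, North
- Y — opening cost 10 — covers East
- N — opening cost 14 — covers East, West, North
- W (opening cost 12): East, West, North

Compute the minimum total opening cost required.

7

Choose C and S: together they cover East, West, North — every zone.
Total opening cost: 3 + 4 = 7.
No cover costs less than 7.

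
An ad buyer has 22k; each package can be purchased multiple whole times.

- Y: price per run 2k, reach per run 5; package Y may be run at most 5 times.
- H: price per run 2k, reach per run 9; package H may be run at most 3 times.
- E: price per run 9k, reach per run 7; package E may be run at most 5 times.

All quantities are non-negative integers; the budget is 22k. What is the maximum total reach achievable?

52

Take 5×Y and 3×H: price 16 ≤ 22, reach 5·5 + 3·9 = 52.
H has the best ratio (9/2) and is taken to its limit of 3; remaining capacity is filled optimally with the others.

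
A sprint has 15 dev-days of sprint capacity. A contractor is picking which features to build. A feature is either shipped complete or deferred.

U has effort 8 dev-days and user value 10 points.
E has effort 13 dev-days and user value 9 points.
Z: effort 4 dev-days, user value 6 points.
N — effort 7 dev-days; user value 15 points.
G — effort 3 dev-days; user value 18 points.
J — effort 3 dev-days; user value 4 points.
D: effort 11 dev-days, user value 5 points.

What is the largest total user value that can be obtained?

Allowing fractional choices, the relaxed optimum would be about 40.3, but features are indivisible.
Z + N + G: effort 4 + 7 + 3 = 14 ≤ 15, user value 6 + 15 + 18 = 39.
U + Z + G: effort 8 + 4 + 3 = 15 ≤ 15, user value 10 + 6 + 18 = 34.
N + G + J: effort 7 + 3 + 3 = 13 ≤ 15, user value 15 + 18 + 4 = 37.
Best is Z, N, and G with total user value 39.

39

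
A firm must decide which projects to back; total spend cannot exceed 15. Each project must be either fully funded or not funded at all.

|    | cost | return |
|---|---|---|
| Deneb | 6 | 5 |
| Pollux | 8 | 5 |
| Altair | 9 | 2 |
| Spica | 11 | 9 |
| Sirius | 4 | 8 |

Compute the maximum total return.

Allowing fractional choices, the relaxed optimum would be about 17.1, but projects are indivisible.
Deneb + Sirius: cost 6 + 4 = 10 ≤ 15, return 5 + 8 = 13.
Spica + Sirius: cost 11 + 4 = 15 ≤ 15, return 9 + 8 = 17.
Pollux + Sirius: cost 8 + 4 = 12 ≤ 15, return 5 + 8 = 13.
Best is Spica and Sirius with total return 17.

17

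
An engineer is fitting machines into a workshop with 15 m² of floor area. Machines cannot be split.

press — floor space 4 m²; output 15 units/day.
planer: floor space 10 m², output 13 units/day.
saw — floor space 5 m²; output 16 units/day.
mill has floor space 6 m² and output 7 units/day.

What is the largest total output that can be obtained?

Allowing fractional choices, the relaxed optimum would be about 38.8, but machines are indivisible.
planer + saw: floor space 10 + 5 = 15 ≤ 15, output 13 + 16 = 29.
press + saw: floor space 4 + 5 = 9 ≤ 15, output 15 + 16 = 31.
press + saw + mill: floor space 4 + 5 + 6 = 15 ≤ 15, output 15 + 16 + 7 = 38.
Best is press, saw, and mill with total output 38.

38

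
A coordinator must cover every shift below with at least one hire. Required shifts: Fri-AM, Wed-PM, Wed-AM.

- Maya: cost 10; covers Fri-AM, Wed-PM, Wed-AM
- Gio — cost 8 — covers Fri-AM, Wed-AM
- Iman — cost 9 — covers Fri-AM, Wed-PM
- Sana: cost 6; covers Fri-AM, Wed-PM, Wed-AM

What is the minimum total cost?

Sana alone covers Fri-AM, Wed-PM, Wed-AM — every shift.
Total cost: 6.
No cover costs less than 6.

6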